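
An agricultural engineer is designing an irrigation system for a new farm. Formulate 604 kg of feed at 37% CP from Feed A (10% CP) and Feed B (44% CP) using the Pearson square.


parts_A = CP_b - target = 44 - 37 = 7
parts_B = target - CP_a = 37 - 10 = 27
total_parts = 7 + 27 = 34
Feed A = 604 * 7 / 34 = 124.35 kg
Feed B = 604 * 27 / 34 = 479.65 kg

124.35 kg


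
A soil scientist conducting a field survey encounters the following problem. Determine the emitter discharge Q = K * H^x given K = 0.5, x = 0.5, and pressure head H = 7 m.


Q = K * H^x
  = 0.5 * 7^0.5
  = 0.5 * 2.6458
  = 1.32 L/h


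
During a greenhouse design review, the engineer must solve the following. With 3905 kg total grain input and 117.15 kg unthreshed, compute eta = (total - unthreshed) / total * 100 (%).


eta = (total - unthreshed) / total * 100
    = (3905 - 117.15) / 3905 * 100
    = 3787.85 / 3905 * 100
    = 97%


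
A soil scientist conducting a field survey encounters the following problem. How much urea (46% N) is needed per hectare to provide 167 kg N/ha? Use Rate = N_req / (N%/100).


Rate = N_required / (N_content / 100)
     = 167 / (46 / 100)
     = 167 / 0.46
     = 363.04 kg/ha


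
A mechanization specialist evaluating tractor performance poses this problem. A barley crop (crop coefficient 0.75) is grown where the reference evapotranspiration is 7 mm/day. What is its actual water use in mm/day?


ETc = Kc * ET0
    = 0.75 * 7
    = 5.25 mm/day


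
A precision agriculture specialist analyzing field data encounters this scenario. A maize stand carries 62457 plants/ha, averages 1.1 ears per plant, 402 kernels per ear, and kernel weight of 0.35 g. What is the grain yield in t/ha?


Y = density * ears * kernels * kw
  = 62457 * 1.1 * 402 * 0.35 g/ha
  = 9666469.89 g/ha
  = 9666.47 kg/ha = 9.67 t/ha


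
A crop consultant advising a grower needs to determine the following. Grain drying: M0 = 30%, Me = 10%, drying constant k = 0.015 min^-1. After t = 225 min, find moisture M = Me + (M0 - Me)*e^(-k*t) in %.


M = Me + (M0 - Me) * e^(-k*t)
  = 10 + (30 - 10) * e^(-0.015*225)
  = 10 + 20 * e^(-3.375)
  = 10 + 20 * 0.03422
  = 10 + 0.6844
  = 10.68%


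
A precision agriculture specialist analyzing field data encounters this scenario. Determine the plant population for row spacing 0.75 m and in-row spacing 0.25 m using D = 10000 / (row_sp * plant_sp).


D = 10000 / (row_sp * plant_sp)
  = 10000 / (0.75 * 0.25)
  = 10000 / 0.1875
  = 53333.33 plants/ha


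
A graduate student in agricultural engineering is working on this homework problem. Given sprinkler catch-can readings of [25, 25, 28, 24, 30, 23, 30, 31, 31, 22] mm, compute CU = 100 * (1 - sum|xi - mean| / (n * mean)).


xbar = 269 / 10 = 26.900
sum|xi - xbar| = 31
CU = 100 * (1 - 31 / (10 * 26.900))
   = 100 * (1 - 0.1152)
   = 88.48%


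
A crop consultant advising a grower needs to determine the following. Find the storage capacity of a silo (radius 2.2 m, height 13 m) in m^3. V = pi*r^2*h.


V = pi * r^2 * h
  = pi * 2.2^2 * 13
  = pi * 4.84 * 13
  = 197.67 m^3


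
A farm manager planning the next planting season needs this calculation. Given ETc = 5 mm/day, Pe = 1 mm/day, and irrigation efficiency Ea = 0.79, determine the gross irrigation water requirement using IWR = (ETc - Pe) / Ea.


IWR = (ETc - Pe) / Ea
    = (5 - 1) / 0.79
    = 4 / 0.79
    = 5.06 mm/day


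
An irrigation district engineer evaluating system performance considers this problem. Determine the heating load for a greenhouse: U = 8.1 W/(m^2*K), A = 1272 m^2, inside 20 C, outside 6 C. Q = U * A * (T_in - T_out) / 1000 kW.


dT = 20 - (6) = 14 K
Q = U * A * dT
  = 8.1 * 1272 * 14
  = 144244.80 W = 144.24 kW


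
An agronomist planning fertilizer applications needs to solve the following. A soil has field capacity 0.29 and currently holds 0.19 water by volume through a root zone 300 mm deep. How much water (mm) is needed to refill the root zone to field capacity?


SMD = (FC - theta) * D
    = (0.29 - 0.19) * 300
    = 0.100 * 300
    = 30 mm


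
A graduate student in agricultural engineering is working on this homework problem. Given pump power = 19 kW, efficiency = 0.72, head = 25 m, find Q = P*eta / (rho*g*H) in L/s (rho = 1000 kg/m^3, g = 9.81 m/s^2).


Q = (P * 1000 * eta) / (rho * g * H)
  = (19 * 1000 * 0.72) / (1000 * 9.81 * 25)
  = 13680 / 245250
  = 0.05578 m^3/s = 55.78 L/s


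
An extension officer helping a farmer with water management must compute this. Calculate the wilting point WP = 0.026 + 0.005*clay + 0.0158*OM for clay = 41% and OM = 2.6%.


WP = 0.026 + 0.005*41 + 0.0158*2.6
   = 0.026 + 0.2050 + 0.0411
   = 0.2721


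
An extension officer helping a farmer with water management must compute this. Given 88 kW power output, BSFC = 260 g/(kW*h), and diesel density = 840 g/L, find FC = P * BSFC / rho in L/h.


FC = P * BSFC / rho_fuel
   = 88 * 260 / 840
   = 22880 / 840
   = 27.24 L/h


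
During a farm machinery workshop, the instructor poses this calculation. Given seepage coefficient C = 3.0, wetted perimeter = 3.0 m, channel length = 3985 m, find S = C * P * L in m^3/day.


S = C * P * L
  = 3.0 * 3.0 * 3985
  = 35865 m^3/day


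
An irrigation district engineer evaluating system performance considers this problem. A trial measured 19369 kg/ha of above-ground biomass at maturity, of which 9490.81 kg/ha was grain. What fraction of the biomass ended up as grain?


HI = grain_yield / biomass
   = 9490.81 / 19369
   = 0.49


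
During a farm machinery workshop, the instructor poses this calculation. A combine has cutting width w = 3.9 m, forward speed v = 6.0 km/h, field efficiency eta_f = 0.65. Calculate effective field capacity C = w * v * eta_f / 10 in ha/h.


C = w * v * eta_f / 10
  = 3.9 * 6.0 * 0.65 / 10
  = 15.21 / 10
  = 1.52 ha/h


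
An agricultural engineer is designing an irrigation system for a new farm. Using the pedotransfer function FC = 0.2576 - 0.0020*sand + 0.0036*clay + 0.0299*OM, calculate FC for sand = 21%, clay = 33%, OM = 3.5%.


FC = 0.2576 - 0.0020*21 + 0.0036*33 + 0.0299*3.5
   = 0.2576 - 0.0420 + 0.1188 + 0.1047
   = 0.4391


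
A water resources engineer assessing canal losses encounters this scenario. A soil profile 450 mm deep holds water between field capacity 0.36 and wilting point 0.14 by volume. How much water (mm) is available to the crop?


AW = (FC - WP) * D
   = (0.36 - 0.14) * 450
   = 0.22 * 450
   = 99 mm


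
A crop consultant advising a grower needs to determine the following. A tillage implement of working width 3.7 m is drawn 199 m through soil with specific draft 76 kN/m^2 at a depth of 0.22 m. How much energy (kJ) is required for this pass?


E = k * d * w * L
  = 76 * 0.22 * 3.7 * 199
  = 12310.94 kJ


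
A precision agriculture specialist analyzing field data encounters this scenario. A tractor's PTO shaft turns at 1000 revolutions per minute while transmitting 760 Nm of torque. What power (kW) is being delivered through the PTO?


P = 2*pi*n*T / 60000
  = 2*pi * 1000 * 760 / 60000
  = 4775220.83 / 60000
  = 79.59 kW


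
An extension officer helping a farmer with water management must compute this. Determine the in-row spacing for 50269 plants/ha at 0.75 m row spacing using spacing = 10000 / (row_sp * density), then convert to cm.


spacing = 10000 / (row_sp * density)
        = 10000 / (0.75 * 50269)
        = 10000 / 37701.75
        = 0.26524 m = 26.52 cm


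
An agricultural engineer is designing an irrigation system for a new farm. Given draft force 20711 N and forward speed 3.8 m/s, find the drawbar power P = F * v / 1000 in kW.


P = F * v / 1000
  = 20711 * 3.8 / 1000
  = 78701.80 / 1000
  = 78.70 kW


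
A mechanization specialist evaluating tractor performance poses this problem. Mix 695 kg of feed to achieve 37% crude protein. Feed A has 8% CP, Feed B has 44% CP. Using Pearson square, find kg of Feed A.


parts_A = CP_b - target = 44 - 37 = 7
parts_B = target - CP_a = 37 - 8 = 29
total_parts = 7 + 29 = 36
Feed A = 695 * 7 / 36 = 135.14 kg
Feed B = 695 * 29 / 36 = 559.86 kg

135.14 kg


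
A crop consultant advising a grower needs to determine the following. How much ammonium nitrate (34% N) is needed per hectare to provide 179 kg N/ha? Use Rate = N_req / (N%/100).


Rate = N_required / (N_content / 100)
     = 179 / (34 / 100)
     = 179 / 0.34
     = 526.47 kg/ha


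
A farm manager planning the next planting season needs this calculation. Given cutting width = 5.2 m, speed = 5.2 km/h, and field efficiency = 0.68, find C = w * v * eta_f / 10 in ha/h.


C = w * v * eta_f / 10
  = 5.2 * 5.2 * 0.68 / 10
  = 18.39 / 10
  = 1.84 ha/h


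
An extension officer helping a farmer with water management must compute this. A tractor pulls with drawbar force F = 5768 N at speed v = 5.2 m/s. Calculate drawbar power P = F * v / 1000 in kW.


P = F * v / 1000
  = 5768 * 5.2 / 1000
  = 29993.60 / 1000
  = 29.99 kW


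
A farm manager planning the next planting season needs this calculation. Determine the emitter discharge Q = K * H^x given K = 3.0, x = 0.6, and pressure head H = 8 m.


Q = K * H^x
  = 3.0 * 8^0.6
  = 3.0 * 3.4822
  = 10.45 L/h


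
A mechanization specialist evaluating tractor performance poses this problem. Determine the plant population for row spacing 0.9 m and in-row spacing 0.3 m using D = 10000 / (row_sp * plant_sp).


D = 10000 / (row_sp * plant_sp)
  = 10000 / (0.9 * 0.3)
  = 10000 / 0.2700
  = 37037.04 plants/ha


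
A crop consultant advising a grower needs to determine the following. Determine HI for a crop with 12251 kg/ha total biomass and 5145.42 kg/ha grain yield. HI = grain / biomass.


HI = grain_yield / biomass
   = 5145.42 / 12251
   = 0.42


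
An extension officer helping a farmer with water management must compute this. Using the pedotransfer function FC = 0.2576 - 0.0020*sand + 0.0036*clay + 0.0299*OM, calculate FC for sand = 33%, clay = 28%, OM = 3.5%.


FC = 0.2576 - 0.0020*33 + 0.0036*28 + 0.0299*3.5
   = 0.2576 - 0.0660 + 0.1008 + 0.1047
   = 0.3971


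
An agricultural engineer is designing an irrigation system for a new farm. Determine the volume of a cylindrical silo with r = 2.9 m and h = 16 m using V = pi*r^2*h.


V = pi * r^2 * h
  = pi * 2.9^2 * 16
  = pi * 8.41 * 16
  = 422.73 m^3


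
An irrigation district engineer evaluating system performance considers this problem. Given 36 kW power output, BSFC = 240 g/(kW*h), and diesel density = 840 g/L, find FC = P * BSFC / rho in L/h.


FC = P * BSFC / rho_fuel
   = 36 * 240 / 840
   = 8640 / 840
   = 10.29 L/h


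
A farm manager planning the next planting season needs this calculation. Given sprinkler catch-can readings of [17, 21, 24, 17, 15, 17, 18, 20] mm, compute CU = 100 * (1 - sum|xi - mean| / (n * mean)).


xbar = 149 / 8 = 18.625
sum|xi - xbar| = 18.250
CU = 100 * (1 - 18.250 / (8 * 18.625))
   = 100 * (1 - 0.1225)
   = 87.75%


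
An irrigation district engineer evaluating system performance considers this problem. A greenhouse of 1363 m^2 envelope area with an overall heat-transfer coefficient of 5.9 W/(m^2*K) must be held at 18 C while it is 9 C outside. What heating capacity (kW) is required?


dT = 18 - (9) = 9 K
Q = U * A * dT
  = 5.9 * 1363 * 9
  = 72375.30 W = 72.38 kW


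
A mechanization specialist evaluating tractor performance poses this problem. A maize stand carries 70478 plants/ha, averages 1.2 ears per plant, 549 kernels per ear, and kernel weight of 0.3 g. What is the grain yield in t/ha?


Y = density * ears * kernels * kw
  = 70478 * 1.2 * 549 * 0.3 g/ha
  = 13929271.92 g/ha
  = 13929.27 kg/ha = 13.93 t/ha


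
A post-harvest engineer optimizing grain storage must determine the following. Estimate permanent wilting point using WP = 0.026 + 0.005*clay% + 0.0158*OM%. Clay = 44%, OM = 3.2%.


WP = 0.026 + 0.005*44 + 0.0158*3.2
   = 0.026 + 0.2200 + 0.0506
   = 0.2966


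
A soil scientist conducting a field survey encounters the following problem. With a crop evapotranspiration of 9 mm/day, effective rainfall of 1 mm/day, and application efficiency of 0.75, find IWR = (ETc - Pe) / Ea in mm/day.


IWR = (ETc - Pe) / Ea
    = (9 - 1) / 0.75
    = 8 / 0.75
    = 10.67 mm/day


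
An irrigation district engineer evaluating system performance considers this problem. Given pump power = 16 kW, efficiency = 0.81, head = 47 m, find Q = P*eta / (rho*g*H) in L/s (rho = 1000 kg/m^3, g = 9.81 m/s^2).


Q = (P * 1000 * eta) / (rho * g * H)
  = (16 * 1000 * 0.81) / (1000 * 9.81 * 47)
  = 12960 / 461070
  = 0.02811 m^3/s = 28.11 L/s


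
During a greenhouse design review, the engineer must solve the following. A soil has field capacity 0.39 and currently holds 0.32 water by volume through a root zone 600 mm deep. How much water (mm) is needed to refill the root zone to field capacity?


SMD = (FC - theta) * D
    = (0.39 - 0.32) * 600
    = 0.070 * 600
    = 42 mm


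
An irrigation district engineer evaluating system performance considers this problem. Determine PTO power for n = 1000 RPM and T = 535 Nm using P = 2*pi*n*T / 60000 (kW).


P = 2*pi*n*T / 60000
  = 2*pi * 1000 * 535 / 60000
  = 3361504.14 / 60000
  = 56.03 kW


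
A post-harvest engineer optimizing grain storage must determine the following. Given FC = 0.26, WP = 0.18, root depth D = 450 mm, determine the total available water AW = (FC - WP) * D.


AW = (FC - WP) * D
   = (0.26 - 0.18) * 450
   = 0.08 * 450
   = 36 mm


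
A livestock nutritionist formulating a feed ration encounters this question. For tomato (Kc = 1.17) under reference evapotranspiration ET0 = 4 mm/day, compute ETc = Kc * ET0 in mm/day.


ETc = Kc * ET0
    = 1.17 * 4
    = 4.68 mm/day


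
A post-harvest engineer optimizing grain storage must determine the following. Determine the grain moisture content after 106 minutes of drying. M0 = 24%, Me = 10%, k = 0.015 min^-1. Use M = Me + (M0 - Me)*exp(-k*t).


M = Me + (M0 - Me) * e^(-k*t)
  = 10 + (24 - 10) * e^(-0.015*106)
  = 10 + 14 * e^(-1.590)
  = 10 + 14 * 0.20393
  = 10 + 2.8550
  = 12.85%


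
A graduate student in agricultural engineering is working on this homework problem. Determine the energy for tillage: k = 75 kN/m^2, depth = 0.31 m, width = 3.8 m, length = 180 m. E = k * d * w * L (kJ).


E = k * d * w * L
  = 75 * 0.31 * 3.8 * 180
  = 15903 kJ


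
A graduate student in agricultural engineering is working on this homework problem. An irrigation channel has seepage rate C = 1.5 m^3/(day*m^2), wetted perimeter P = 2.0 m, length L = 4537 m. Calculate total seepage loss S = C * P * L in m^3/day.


S = C * P * L
  = 1.5 * 2.0 * 4537
  = 13611 m^3/day


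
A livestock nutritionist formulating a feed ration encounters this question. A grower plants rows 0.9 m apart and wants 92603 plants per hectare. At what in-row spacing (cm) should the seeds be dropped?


spacing = 10000 / (row_sp * density)
        = 10000 / (0.9 * 92603)
        = 10000 / 83342.70
        = 0.11999 m = 12.00 cm


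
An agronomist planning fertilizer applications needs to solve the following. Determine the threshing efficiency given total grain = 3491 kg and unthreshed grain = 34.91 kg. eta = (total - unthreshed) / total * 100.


eta = (total - unthreshed) / total * 100
    = (3491 - 34.91) / 3491 * 100
    = 3456.09 / 3491 * 100
    = 99%


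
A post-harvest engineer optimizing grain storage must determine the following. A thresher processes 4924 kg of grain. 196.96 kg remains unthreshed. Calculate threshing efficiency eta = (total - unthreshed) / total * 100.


eta = (total - unthreshed) / total * 100
    = (4924 - 196.96) / 4924 * 100
    = 4727.04 / 4924 * 100
    = 96%


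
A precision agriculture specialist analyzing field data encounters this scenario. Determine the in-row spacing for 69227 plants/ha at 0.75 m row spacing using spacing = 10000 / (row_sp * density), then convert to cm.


spacing = 10000 / (row_sp * density)
        = 10000 / (0.75 * 69227)
        = 10000 / 51920.25
        = 0.19260 m = 19.26 cm


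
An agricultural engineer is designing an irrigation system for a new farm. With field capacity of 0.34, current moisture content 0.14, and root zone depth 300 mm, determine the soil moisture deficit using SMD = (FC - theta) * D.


SMD = (FC - theta) * D
    = (0.34 - 0.14) * 300
    = 0.200 * 300
    = 60 mm


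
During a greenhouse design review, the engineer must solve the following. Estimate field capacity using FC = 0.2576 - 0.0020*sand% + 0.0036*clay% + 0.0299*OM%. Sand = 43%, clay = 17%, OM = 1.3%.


FC = 0.2576 - 0.0020*43 + 0.0036*17 + 0.0299*1.3
   = 0.2576 - 0.0860 + 0.0612 + 0.0389
   = 0.2717


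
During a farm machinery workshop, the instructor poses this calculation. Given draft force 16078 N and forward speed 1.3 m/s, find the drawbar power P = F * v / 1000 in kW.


P = F * v / 1000
  = 16078 * 1.3 / 1000
  = 20901.40 / 1000
  = 20.90 kW


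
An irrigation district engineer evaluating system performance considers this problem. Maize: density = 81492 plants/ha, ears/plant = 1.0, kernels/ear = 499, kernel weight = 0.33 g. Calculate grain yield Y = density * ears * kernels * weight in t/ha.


Y = density * ears * kernels * kw
  = 81492 * 1.0 * 499 * 0.33 g/ha
  = 13419287.64 g/ha
  = 13419.29 kg/ha = 13.42 t/ha


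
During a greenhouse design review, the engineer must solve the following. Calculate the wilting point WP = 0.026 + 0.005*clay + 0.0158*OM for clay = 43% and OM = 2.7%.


WP = 0.026 + 0.005*43 + 0.0158*2.7
   = 0.026 + 0.2150 + 0.0427
   = 0.2837


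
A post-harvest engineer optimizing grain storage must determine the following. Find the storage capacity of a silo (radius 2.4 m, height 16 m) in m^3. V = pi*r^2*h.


V = pi * r^2 * h
  = pi * 2.4^2 * 16
  = pi * 5.76 * 16
  = 289.53 m^3


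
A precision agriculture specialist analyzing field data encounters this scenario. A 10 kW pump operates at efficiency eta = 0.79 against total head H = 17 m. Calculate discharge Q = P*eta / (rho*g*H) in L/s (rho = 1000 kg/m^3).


Q = (P * 1000 * eta) / (rho * g * H)
  = (10 * 1000 * 0.79) / (1000 * 9.81 * 17)
  = 7900 / 166770
  = 0.04737 m^3/s = 47.37 L/s


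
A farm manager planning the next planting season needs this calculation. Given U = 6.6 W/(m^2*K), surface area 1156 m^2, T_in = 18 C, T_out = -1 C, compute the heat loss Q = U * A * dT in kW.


dT = 18 - (-1) = 19 K
Q = U * A * dT
  = 6.6 * 1156 * 19
  = 144962.40 W = 144.96 kW


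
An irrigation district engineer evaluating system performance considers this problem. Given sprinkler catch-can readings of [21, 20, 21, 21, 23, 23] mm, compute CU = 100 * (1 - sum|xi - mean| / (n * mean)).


xbar = 129 / 6 = 21.500
sum|xi - xbar| = 6
CU = 100 * (1 - 6 / (6 * 21.500))
   = 100 * (1 - 0.0465)
   = 95.35%


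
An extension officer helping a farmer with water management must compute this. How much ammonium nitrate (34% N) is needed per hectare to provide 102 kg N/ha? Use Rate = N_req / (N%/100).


Rate = N_required / (N_content / 100)
     = 102 / (34 / 100)
     = 102 / 0.34
     = 300 kg/ha


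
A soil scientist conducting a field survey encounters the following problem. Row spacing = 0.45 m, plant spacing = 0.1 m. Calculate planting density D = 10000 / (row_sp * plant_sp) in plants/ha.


D = 10000 / (row_sp * plant_sp)
  = 10000 / (0.45 * 0.1)
  = 10000 / 0.0450
  = 222222.22 plants/ha


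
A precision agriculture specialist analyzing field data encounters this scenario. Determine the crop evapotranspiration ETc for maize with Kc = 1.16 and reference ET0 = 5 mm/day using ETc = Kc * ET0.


ETc = Kc * ET0
    = 1.16 * 5
    = 5.80 mm/day


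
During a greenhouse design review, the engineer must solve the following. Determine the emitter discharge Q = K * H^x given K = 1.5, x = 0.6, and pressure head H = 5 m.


Q = K * H^x
  = 1.5 * 5^0.6
  = 1.5 * 2.6265
  = 3.94 L/h


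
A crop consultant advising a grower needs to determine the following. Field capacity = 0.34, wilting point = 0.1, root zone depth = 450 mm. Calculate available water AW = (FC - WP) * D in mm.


AW = (FC - WP) * D
   = (0.34 - 0.1) * 450
   = 0.24 * 450
   = 108 mm


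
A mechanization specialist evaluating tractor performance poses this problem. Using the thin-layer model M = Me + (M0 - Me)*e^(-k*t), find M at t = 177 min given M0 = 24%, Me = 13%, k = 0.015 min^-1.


M = Me + (M0 - Me) * e^(-k*t)
  = 13 + (24 - 13) * e^(-0.015*177)
  = 13 + 11 * e^(-2.655)
  = 13 + 11 * 0.07030
  = 13 + 0.7733
  = 13.77%


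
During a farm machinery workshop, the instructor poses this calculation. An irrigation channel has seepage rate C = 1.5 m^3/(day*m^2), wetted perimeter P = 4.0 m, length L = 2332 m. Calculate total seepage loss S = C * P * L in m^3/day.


S = C * P * L
  = 1.5 * 4.0 * 2332
  = 13992 m^3/day


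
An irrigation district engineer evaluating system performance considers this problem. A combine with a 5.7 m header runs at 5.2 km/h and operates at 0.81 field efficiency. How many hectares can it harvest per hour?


C = w * v * eta_f / 10
  = 5.7 * 5.2 * 0.81 / 10
  = 24.01 / 10
  = 2.40 ha/h


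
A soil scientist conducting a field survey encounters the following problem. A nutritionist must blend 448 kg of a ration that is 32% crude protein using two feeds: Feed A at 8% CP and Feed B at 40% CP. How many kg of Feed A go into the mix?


parts_A = CP_b - target = 40 - 32 = 8
parts_B = target - CP_a = 32 - 8 = 24
total_parts = 8 + 24 = 32
Feed A = 448 * 8 / 32 = 112 kg
Feed B = 448 * 24 / 32 = 336 kg

112 kg


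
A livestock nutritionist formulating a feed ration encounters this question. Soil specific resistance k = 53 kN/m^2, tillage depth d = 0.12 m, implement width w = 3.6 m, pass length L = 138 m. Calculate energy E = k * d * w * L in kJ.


E = k * d * w * L
  = 53 * 0.12 * 3.6 * 138
  = 3159.65 kJ


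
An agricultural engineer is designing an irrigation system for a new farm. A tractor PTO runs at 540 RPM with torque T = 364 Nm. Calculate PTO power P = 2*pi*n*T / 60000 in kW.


P = 2*pi*n*T / 60000
  = 2*pi * 540 * 364 / 60000
  = 1235022.90 / 60000
  = 20.58 kW


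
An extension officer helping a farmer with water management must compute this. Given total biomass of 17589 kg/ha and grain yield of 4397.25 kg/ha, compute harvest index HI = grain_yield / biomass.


HI = grain_yield / biomass
   = 4397.25 / 17589
   = 0.25


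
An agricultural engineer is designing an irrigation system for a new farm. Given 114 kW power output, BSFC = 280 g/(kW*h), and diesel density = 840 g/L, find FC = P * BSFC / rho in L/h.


FC = P * BSFC / rho_fuel
   = 114 * 280 / 840
   = 31920 / 840
   = 38 L/h


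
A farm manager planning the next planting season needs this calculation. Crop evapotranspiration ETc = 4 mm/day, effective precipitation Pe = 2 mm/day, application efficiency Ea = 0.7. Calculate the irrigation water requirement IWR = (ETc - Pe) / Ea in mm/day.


IWR = (ETc - Pe) / Ea
    = (4 - 2) / 0.7
    = 2 / 0.7
    = 2.86 mm/day


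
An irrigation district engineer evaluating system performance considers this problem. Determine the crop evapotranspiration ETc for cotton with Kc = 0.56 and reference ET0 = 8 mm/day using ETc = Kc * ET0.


ETc = Kc * ET0
    = 0.56 * 8
    = 4.48 mm/day


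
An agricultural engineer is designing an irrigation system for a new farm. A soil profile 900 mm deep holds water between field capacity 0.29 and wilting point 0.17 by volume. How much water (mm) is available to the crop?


AW = (FC - WP) * D
   = (0.29 - 0.17) * 900
   = 0.12 * 900
   = 108 mm


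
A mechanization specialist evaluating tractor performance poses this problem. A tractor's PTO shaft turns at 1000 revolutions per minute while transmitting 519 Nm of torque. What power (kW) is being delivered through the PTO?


P = 2*pi*n*T / 60000
  = 2*pi * 1000 * 519 / 60000
  = 3260973.17 / 60000
  = 54.35 kW


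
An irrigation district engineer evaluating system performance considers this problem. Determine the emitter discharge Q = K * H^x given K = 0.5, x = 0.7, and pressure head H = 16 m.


Q = K * H^x
  = 0.5 * 16^0.7
  = 0.5 * 6.9644
  = 3.48 L/h


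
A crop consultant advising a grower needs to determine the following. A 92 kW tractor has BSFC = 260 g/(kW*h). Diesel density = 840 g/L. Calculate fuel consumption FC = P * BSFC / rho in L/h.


FC = P * BSFC / rho_fuel
   = 92 * 260 / 840
   = 23920 / 840
   = 28.48 L/h


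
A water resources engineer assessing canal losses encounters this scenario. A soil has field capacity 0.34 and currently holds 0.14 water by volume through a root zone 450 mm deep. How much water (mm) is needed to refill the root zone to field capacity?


SMD = (FC - theta) * D
    = (0.34 - 0.14) * 450
    = 0.200 * 450
    = 90 mm


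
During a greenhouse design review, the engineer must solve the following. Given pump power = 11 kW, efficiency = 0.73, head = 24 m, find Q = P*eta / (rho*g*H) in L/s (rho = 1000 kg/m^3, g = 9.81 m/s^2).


Q = (P * 1000 * eta) / (rho * g * H)
  = (11 * 1000 * 0.73) / (1000 * 9.81 * 24)
  = 8030 / 235440
  = 0.03411 m^3/s = 34.11 L/s


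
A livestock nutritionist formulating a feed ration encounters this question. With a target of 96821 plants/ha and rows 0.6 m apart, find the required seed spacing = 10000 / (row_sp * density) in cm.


spacing = 10000 / (row_sp * density)
        = 10000 / (0.6 * 96821)
        = 10000 / 58092.60
        = 0.17214 m = 17.21 cm


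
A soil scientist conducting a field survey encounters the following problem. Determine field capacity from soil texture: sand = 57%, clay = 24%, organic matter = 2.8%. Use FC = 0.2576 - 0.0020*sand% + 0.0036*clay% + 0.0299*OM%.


FC = 0.2576 - 0.0020*57 + 0.0036*24 + 0.0299*2.8
   = 0.2576 - 0.1140 + 0.0864 + 0.0837
   = 0.3137


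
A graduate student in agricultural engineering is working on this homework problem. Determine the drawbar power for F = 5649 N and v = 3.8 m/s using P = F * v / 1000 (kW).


P = F * v / 1000
  = 5649 * 3.8 / 1000
  = 21466.20 / 1000
  = 21.47 kW


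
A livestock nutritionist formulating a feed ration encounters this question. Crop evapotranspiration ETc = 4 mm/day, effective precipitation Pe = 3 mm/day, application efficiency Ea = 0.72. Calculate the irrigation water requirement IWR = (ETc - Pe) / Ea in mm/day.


IWR = (ETc - Pe) / Ea
    = (4 - 3) / 0.72
    = 1 / 0.72
    = 1.39 mm/day


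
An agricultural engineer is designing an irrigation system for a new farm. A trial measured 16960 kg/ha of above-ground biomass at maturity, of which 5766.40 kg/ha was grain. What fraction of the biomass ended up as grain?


HI = grain_yield / biomass
   = 5766.40 / 16960
   = 0.34


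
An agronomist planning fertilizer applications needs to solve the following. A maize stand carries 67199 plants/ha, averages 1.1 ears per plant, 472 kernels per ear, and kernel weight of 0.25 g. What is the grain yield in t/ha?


Y = density * ears * kernels * kw
  = 67199 * 1.1 * 472 * 0.25 g/ha
  = 8722430.20 g/ha
  = 8722.43 kg/ha = 8.72 t/ha


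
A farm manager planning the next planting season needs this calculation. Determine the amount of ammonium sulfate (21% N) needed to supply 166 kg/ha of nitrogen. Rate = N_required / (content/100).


Rate = N_required / (N_content / 100)
     = 166 / (21 / 100)
     = 166 / 0.21
     = 790.48 kg/ha


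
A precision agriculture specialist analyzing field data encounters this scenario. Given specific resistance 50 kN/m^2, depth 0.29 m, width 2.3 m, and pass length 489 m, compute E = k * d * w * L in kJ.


E = k * d * w * L
  = 50 * 0.29 * 2.3 * 489
  = 16308.15 kJ


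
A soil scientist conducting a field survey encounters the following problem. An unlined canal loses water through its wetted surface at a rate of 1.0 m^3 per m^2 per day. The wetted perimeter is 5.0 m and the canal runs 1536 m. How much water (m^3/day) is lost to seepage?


S = C * P * L
  = 1.0 * 5.0 * 1536
  = 7680 m^3/day


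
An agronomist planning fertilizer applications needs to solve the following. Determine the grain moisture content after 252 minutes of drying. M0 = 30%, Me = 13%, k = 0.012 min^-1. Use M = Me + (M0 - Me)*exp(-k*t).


M = Me + (M0 - Me) * e^(-k*t)
  = 13 + (30 - 13) * e^(-0.012*252)
  = 13 + 17 * e^(-3.024)
  = 13 + 17 * 0.04861
  = 13 + 0.8263
  = 13.83%


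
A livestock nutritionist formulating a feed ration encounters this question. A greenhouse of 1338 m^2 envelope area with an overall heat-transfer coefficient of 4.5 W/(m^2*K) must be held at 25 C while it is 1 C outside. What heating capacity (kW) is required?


dT = 25 - (1) = 24 K
Q = U * A * dT
  = 4.5 * 1338 * 24
  = 144504 W = 144.50 kW


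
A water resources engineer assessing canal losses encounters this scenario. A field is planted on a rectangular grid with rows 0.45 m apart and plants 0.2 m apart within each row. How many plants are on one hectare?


D = 10000 / (row_sp * plant_sp)
  = 10000 / (0.45 * 0.2)
  = 10000 / 0.0900
  = 111111.11 plants/ha


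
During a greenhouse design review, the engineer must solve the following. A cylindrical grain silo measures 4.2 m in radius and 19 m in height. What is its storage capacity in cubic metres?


V = pi * r^2 * h
  = pi * 4.2^2 * 19
  = pi * 17.64 * 19
  = 1052.94 m^3


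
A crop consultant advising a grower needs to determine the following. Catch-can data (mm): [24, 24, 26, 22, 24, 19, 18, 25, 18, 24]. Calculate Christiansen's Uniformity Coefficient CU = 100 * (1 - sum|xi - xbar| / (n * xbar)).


xbar = 224 / 10 = 22.400
sum|xi - xbar| = 25.200
CU = 100 * (1 - 25.200 / (10 * 22.400))
   = 100 * (1 - 0.1125)
   = 88.75%


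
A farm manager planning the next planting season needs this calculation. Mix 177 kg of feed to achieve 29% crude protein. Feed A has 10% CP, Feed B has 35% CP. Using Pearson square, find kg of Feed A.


parts_A = CP_b - target = 35 - 29 = 6
parts_B = target - CP_a = 29 - 10 = 19
total_parts = 6 + 19 = 25
Feed A = 177 * 6 / 25 = 42.48 kg
Feed B = 177 * 19 / 25 = 134.52 kg

42.48 kg


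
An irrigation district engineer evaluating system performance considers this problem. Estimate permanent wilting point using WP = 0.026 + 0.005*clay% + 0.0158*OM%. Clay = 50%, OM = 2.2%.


WP = 0.026 + 0.005*50 + 0.0158*2.2
   = 0.026 + 0.2500 + 0.0348
   = 0.3108


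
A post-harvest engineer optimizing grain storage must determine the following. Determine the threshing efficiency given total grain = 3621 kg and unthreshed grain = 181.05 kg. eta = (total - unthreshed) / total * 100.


eta = (total - unthreshed) / total * 100
    = (3621 - 181.05) / 3621 * 100
    = 3439.95 / 3621 * 100
    = 95%


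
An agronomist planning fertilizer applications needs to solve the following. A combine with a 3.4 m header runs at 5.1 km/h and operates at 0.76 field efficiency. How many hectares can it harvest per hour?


C = w * v * eta_f / 10
  = 3.4 * 5.1 * 0.76 / 10
  = 13.18 / 10
  = 1.32 ha/h


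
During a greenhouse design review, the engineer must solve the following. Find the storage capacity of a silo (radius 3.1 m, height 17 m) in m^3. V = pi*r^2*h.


V = pi * r^2 * h
  = pi * 3.1^2 * 17
  = pi * 9.61 * 17
  = 513.24 m^3


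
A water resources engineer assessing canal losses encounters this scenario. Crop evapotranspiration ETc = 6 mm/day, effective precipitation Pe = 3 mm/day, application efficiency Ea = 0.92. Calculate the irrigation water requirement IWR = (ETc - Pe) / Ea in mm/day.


IWR = (ETc - Pe) / Ea
    = (6 - 3) / 0.92
    = 3 / 0.92
    = 3.26 mm/day


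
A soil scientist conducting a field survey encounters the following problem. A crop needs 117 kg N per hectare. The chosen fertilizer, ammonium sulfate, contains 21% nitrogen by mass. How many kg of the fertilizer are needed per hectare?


Rate = N_required / (N_content / 100)
     = 117 / (21 / 100)
     = 117 / 0.21
     = 557.14 kg/ha


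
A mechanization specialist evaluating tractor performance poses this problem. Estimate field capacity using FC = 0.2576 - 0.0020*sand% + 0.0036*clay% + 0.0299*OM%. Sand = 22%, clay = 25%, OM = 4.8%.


FC = 0.2576 - 0.0020*22 + 0.0036*25 + 0.0299*4.8
   = 0.2576 - 0.0440 + 0.0900 + 0.1435
   = 0.4471


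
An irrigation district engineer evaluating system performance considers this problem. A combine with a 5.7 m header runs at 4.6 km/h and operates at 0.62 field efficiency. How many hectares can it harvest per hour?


C = w * v * eta_f / 10
  = 5.7 * 4.6 * 0.62 / 10
  = 16.26 / 10
  = 1.63 ha/h


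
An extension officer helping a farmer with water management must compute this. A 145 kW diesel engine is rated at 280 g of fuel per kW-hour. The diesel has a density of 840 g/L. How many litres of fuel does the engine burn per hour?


FC = P * BSFC / rho_fuel
   = 145 * 280 / 840
   = 40600 / 840
   = 48.33 L/h


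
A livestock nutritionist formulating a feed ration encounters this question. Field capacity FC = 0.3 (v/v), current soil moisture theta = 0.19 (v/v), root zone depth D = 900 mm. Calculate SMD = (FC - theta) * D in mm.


SMD = (FC - theta) * D
    = (0.3 - 0.19) * 900
    = 0.110 * 900
    = 99 mm


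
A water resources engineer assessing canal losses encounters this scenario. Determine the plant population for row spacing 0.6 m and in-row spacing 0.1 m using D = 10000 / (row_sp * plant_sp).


D = 10000 / (row_sp * plant_sp)
  = 10000 / (0.6 * 0.1)
  = 10000 / 0.0600
  = 166666.67 plants/ha


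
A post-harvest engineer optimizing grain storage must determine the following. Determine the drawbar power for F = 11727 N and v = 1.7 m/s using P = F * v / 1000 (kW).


P = F * v / 1000
  = 11727 * 1.7 / 1000
  = 19935.90 / 1000
  = 19.94 kW


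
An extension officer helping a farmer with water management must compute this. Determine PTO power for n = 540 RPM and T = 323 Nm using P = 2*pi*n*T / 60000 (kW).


P = 2*pi*n*T / 60000
  = 2*pi * 540 * 323 / 60000
  = 1095913.18 / 60000
  = 18.27 kW


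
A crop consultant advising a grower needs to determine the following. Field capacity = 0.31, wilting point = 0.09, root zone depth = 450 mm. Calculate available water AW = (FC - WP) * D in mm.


AW = (FC - WP) * D
   = (0.31 - 0.09) * 450
   = 0.22 * 450
   = 99 mm


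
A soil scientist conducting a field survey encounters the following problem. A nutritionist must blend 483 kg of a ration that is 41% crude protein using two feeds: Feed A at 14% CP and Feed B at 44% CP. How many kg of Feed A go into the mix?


parts_A = CP_b - target = 44 - 41 = 3
parts_B = target - CP_a = 41 - 14 = 27
total_parts = 3 + 27 = 30
Feed A = 483 * 3 / 30 = 48.30 kg
Feed B = 483 * 27 / 30 = 434.70 kg

48.30 kg


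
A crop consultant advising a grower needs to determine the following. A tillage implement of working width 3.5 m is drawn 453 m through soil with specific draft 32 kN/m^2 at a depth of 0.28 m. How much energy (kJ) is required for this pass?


E = k * d * w * L
  = 32 * 0.28 * 3.5 * 453
  = 14206.08 kJ


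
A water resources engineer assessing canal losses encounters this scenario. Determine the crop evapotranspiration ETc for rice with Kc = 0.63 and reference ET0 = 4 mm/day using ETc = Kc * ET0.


ETc = Kc * ET0
    = 0.63 * 4
    = 2.52 mm/day


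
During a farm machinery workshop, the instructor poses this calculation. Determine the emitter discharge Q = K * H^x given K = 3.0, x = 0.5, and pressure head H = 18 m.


Q = K * H^x
  = 3.0 * 18^0.5
  = 3.0 * 4.2426
  = 12.73 L/h


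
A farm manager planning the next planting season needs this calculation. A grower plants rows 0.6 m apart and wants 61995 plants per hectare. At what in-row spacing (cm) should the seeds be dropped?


spacing = 10000 / (row_sp * density)
        = 10000 / (0.6 * 61995)
        = 10000 / 37197
        = 0.26884 m = 26.88 cm


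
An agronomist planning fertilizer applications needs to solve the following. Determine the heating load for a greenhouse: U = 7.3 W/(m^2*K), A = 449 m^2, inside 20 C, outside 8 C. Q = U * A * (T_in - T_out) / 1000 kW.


dT = 20 - (8) = 12 K
Q = U * A * dT
  = 7.3 * 449 * 12
  = 39332.40 W = 39.33 kW


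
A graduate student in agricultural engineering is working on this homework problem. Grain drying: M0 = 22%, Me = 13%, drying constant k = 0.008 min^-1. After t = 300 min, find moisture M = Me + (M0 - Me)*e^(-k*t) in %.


M = Me + (M0 - Me) * e^(-k*t)
  = 13 + (22 - 13) * e^(-0.008*300)
  = 13 + 9 * e^(-2.400)
  = 13 + 9 * 0.09072
  = 13 + 0.8165
  = 13.82%


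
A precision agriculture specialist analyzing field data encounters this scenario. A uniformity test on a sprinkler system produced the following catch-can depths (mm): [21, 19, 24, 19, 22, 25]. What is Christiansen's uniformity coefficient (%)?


xbar = 130 / 6 = 21.667
sum|xi - xbar| = 12
CU = 100 * (1 - 12 / (6 * 21.667))
   = 100 * (1 - 0.0923)
   = 90.77%


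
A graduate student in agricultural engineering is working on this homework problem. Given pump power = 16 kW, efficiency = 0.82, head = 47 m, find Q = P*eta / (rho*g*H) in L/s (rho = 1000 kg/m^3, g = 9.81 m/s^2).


Q = (P * 1000 * eta) / (rho * g * H)
  = (16 * 1000 * 0.82) / (1000 * 9.81 * 47)
  = 13120 / 461070
  = 0.02846 m^3/s = 28.46 L/s


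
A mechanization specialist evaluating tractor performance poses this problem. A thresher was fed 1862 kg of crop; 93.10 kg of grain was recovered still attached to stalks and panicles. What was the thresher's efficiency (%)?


eta = (total - unthreshed) / total * 100
    = (1862 - 93.10) / 1862 * 100
    = 1768.90 / 1862 * 100
    = 95%


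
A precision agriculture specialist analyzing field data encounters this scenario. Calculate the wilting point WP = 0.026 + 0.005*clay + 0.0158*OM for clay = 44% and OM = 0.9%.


WP = 0.026 + 0.005*44 + 0.0158*0.9
   = 0.026 + 0.2200 + 0.0142
   = 0.2602


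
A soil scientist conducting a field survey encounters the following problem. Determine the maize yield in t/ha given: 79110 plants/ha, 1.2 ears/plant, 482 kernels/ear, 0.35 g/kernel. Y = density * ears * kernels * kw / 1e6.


Y = density * ears * kernels * kw
  = 79110 * 1.2 * 482 * 0.35 g/ha
  = 16015028.40 g/ha
  = 16015.03 kg/ha = 16.02 t/ha


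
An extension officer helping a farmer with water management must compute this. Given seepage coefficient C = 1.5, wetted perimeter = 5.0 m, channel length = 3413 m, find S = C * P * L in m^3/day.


S = C * P * L
  = 1.5 * 5.0 * 3413
  = 25597.50 m^3/day


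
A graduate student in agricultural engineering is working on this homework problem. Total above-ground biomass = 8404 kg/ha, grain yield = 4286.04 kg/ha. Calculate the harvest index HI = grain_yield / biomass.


HI = grain_yield / biomass
   = 4286.04 / 8404
   = 0.51


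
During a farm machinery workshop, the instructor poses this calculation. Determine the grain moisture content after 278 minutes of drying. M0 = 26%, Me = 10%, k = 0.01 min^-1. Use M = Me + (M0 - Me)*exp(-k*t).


M = Me + (M0 - Me) * e^(-k*t)
  = 10 + (26 - 10) * e^(-0.01*278)
  = 10 + 16 * e^(-2.780)
  = 10 + 16 * 0.06204
  = 10 + 0.9926
  = 10.99%


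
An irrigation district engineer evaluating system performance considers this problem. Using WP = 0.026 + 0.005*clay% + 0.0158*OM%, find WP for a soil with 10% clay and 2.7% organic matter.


WP = 0.026 + 0.005*10 + 0.0158*2.7
   = 0.026 + 0.0500 + 0.0427
   = 0.1187


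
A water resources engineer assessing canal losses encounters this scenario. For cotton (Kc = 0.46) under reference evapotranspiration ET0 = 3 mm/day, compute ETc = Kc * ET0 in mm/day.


ETc = Kc * ET0
    = 0.46 * 3
    = 1.38 mm/day


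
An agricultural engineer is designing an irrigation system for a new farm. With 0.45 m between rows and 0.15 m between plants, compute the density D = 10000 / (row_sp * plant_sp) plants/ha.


D = 10000 / (row_sp * plant_sp)
  = 10000 / (0.45 * 0.15)
  = 10000 / 0.0675
  = 148148.15 plants/ha
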